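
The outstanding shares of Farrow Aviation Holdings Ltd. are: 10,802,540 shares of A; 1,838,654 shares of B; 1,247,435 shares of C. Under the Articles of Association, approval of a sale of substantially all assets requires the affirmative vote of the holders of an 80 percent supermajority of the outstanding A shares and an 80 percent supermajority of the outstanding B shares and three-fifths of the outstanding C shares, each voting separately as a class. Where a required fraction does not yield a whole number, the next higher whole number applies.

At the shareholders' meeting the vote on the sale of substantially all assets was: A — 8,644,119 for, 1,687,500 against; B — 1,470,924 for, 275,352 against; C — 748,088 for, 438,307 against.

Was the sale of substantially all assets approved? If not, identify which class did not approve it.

Not approved — the C shares did not give the required vote.

A: 4/5 of 10802540 = 8642032; 8,642,032 required, 8,644,119 in favor — approved.
B: 4/5 of 1838654 = 1470923.20, rounded up to 1470924; 1,470,924 required, 1,470,924 in favor — approved.
C: 3/5 of 1247435 = 748461; 748,461 required, 748,088 in favor — not approved.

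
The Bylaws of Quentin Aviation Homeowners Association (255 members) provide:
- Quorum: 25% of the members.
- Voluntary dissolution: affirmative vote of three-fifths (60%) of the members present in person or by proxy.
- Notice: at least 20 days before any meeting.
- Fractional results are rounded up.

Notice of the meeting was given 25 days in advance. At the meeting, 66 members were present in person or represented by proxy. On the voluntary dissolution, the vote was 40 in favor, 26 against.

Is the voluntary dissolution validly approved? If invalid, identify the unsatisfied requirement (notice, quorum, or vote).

Valid — all requirements satisfied.

Notice: 25 days given; 20 required. Satisfied.
Quorum: 25% of 255 = 63.75, rounded up to 64; 66 present. Satisfied.
Vote: requires three-fifths of those present (66); 3/5 of 66 = 39.60, rounded up to 40, so 40 needed; 40 in favor. Satisfied.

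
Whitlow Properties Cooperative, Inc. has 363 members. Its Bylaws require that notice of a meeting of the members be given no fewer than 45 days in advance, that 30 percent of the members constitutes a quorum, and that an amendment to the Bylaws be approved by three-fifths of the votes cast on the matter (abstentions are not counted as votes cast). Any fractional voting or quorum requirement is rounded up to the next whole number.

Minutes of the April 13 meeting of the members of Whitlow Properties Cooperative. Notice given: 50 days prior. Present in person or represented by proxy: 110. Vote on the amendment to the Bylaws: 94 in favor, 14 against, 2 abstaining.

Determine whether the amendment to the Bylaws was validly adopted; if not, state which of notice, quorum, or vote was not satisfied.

Valid — all requirements satisfied.

Notice: 50 days given; 45 required. Satisfied.
Quorum: 30% of 363 = 108.90, rounded up to 109; 110 present. Satisfied.
Vote: requires three-fifths of the votes cast (110 − 2 abstaining = 108); 3/5 of 108 = 64.80, rounded up to 65, so 65 needed; 94 in favor. Satisfied.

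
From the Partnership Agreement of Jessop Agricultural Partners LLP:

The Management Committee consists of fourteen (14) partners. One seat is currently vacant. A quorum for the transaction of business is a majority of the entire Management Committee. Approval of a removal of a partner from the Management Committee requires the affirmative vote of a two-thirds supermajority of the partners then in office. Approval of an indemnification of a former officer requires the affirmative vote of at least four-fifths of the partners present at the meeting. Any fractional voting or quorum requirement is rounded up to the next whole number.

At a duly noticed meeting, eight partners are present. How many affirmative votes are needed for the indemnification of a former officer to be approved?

The indemnification of a former officer requires four-fifths of the partners present (8).
4/5 of 8 = 6.40, rounded up to 7.

7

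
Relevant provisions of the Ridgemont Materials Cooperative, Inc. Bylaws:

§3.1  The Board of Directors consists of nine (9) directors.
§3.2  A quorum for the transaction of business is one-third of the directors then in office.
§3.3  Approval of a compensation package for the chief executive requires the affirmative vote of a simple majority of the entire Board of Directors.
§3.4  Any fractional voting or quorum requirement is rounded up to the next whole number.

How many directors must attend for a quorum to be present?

3

1/3 of 9 = 3.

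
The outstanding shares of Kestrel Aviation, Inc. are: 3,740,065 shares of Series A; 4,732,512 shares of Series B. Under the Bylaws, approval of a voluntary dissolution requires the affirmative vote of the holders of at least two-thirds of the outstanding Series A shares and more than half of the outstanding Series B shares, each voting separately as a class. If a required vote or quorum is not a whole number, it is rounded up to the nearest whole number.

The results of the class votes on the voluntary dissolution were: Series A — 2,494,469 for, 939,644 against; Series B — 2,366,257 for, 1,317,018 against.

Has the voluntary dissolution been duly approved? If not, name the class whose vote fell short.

Series A: 2/3 of 3740065 = 2493376.67, rounded up to 2493377; 2,493,377 required, 2,494,469 in favor — approved.
Series B: a majority of 4732512 is 2366257; 2,366,257 required, 2,366,257 in favor — approved.

Approved — every class gave the required vote.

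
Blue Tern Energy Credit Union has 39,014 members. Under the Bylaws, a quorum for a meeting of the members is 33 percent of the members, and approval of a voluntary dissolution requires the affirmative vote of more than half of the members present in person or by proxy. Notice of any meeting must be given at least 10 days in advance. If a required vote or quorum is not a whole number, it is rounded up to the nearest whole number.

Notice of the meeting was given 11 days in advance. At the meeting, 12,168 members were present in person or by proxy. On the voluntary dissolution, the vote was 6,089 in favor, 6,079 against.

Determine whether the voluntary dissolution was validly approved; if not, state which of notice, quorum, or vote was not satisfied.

Invalid — quorum requirement not satisfied.

Notice: 11 days given; 10 required. Satisfied.
Quorum: 33% of 39,014 = 12,874.62, rounded up to 12,875; 12,168 present. Not satisfied.
Vote: requires a majority of those present (12,168); a majority of 12168 is 6085, so 6,085 needed; 6,089 in favor. Satisfied.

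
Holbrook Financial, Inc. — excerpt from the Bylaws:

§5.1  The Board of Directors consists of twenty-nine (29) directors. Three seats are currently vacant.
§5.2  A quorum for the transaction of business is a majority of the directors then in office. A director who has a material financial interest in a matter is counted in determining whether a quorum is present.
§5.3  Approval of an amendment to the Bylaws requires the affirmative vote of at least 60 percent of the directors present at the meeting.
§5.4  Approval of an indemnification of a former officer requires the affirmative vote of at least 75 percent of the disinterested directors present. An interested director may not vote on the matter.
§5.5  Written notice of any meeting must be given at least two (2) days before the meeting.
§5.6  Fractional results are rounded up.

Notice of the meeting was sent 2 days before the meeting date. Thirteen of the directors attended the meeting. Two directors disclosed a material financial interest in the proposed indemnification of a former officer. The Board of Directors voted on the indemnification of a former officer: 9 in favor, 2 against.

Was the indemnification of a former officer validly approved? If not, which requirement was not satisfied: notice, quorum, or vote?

Invalid — quorum requirement not satisfied.

Notice: 2 days given; 2 required (2 ≥ 2). Satisfied.
Quorum: 13 present (interested directors count toward quorum); quorum is 14. Not satisfied.
Vote: the indemnification of a former officer requires three-fourths of the disinterested directors present (13 − 2 = 11). 3/4 of 11 = 8.25, rounded up to 9, so 9 affirmative votes are needed; 9 voted in favor. Satisfied. (Moot — without a quorum no business can be validly transacted.)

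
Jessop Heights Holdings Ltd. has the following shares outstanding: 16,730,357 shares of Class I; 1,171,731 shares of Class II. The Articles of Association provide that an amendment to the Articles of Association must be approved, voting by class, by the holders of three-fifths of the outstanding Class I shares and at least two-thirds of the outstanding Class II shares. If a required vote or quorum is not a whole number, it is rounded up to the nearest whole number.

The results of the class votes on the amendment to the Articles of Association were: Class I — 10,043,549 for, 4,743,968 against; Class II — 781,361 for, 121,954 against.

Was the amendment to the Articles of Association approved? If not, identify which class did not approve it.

Approved — every class gave the required vote.

Class I: 3/5 of 16730357 = 10038214.20, rounded up to 10038215; 10,038,215 required, 10,043,549 in favor — approved.
Class II: 2/3 of 1171731 = 781154; 781,154 required, 781,361 in favor — approved.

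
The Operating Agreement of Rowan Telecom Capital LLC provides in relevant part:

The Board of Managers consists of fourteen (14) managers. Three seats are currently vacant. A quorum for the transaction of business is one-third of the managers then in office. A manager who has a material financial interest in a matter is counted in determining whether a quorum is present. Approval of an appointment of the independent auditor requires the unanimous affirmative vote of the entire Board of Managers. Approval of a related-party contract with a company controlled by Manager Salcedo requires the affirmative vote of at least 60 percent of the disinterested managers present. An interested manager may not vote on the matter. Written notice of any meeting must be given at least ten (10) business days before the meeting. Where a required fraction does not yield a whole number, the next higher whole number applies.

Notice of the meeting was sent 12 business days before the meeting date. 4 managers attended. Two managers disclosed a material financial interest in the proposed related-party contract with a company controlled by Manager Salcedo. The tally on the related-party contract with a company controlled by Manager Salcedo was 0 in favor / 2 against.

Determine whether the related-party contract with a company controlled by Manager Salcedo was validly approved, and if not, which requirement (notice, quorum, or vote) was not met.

Notice: 12 business days given; 10 required (12 ≥ 10). Satisfied.
Quorum: 4 present (interested managers count toward quorum); quorum is 4. Satisfied.
Vote: the related-party contract with a company controlled by Manager Salcedo requires three-fifths of the disinterested managers present (4 − 2 = 2). 3/5 of 2 = 1.20, rounded up to 2, so 2 affirmative votes are needed; 0 voted in favor. Not satisfied.

Invalid — vote requirement not satisfied.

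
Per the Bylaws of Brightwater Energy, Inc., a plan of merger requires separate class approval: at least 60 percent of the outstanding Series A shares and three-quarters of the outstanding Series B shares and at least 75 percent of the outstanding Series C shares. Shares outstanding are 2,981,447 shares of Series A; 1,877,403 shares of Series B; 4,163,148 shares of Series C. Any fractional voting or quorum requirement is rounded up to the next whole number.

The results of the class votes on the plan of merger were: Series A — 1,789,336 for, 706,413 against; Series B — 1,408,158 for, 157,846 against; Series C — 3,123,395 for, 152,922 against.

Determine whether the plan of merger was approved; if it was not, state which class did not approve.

Series A: 3/5 of 2981447 = 1788868.20, rounded up to 1788869; 1,788,869 required, 1,789,336 in favor — approved.
Series B: 3/4 of 1877403 = 1408052.25, rounded up to 1408053; 1,408,053 required, 1,408,158 in favor — approved.
Series C: 3/4 of 4163148 = 3122361; 3,122,361 required, 3,123,395 in favor — approved.

Approved — every class gave the required vote.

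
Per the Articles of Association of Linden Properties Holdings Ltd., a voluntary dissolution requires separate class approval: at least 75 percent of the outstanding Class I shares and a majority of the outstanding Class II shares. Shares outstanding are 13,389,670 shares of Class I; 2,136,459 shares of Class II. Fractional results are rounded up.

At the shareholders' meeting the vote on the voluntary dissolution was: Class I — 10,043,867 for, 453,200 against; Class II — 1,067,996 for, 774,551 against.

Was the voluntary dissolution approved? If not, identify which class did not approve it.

Not approved — the Class II shares did not give the required vote.

Class I: 3/4 of 13389670 = 10042252.50, rounded up to 10042253; 10,042,253 required, 10,043,867 in favor — approved.
Class II: a majority of 2136459 is 1068230; 1,068,230 required, 1,067,996 in favor — not approved.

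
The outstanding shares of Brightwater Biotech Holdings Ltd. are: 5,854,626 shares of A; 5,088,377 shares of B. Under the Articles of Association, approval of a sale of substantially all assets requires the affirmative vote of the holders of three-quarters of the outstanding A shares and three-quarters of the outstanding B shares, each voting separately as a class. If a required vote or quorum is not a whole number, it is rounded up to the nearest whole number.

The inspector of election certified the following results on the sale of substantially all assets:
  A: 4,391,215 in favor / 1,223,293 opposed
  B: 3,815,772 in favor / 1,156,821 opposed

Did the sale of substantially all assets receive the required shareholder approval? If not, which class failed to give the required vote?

A: 3/4 of 5854626 = 4390969.50, rounded up to 4390970; 4,390,970 required, 4,391,215 in favor — approved.
B: 3/4 of 5088377 = 3816282.75, rounded up to 3816283; 3,816,283 required, 3,815,772 in favor — not approved.

Not approved — the B shares did not give the required vote.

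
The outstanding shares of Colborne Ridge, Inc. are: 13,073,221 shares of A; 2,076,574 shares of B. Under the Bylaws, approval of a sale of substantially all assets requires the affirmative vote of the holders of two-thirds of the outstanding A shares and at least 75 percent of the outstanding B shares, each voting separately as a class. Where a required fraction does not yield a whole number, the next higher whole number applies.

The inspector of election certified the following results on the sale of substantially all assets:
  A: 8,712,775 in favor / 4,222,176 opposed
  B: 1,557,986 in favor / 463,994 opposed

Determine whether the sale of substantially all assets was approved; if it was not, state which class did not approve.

A: 2/3 of 13073221 = 8715480.67, rounded up to 8715481; 8,715,481 required, 8,712,775 in favor — not approved.
B: 3/4 of 2076574 = 1557430.50, rounded up to 1557431; 1,557,431 required, 1,557,986 in favor — approved.

Not approved — the A shares did not give the required vote.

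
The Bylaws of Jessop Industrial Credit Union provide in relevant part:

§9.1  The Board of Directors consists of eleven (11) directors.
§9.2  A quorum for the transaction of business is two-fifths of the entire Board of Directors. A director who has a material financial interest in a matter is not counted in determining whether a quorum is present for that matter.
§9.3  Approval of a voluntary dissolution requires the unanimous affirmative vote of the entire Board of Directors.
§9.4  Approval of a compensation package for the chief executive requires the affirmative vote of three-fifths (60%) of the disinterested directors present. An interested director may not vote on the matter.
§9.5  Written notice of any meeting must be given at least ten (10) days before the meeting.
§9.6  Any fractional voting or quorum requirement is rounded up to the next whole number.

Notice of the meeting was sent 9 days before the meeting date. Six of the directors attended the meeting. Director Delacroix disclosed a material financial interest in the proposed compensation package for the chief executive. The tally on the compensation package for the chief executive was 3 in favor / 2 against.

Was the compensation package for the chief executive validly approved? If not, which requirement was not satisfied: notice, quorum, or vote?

Invalid — notice requirement not satisfied.

Notice: 9 days given; 10 required (9 < 10). Not satisfied.
Quorum: 6 present, but the 1 interested director does not count, leaving 5. Quorum is 5. Satisfied.
Vote: the compensation package for the chief executive requires three-fifths of the disinterested directors present (6 − 1 = 5). 3/5 of 5 = 3, so 3 affirmative votes are needed; 3 voted in favor. Satisfied.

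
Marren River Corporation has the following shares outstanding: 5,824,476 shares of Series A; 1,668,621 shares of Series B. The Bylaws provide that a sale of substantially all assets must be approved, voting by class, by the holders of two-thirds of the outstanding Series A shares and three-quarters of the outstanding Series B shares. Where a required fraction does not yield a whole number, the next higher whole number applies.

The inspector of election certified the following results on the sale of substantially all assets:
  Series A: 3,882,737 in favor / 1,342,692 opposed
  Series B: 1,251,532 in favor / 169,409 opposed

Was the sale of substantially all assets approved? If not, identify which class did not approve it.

Series A: 2/3 of 5824476 = 3882984; 3,882,984 required, 3,882,737 in favor — not approved.
Series B: 3/4 of 1668621 = 1251465.75, rounded up to 1251466; 1,251,466 required, 1,251,532 in favor — approved.

Not approved — the Series A shares did not give the required vote.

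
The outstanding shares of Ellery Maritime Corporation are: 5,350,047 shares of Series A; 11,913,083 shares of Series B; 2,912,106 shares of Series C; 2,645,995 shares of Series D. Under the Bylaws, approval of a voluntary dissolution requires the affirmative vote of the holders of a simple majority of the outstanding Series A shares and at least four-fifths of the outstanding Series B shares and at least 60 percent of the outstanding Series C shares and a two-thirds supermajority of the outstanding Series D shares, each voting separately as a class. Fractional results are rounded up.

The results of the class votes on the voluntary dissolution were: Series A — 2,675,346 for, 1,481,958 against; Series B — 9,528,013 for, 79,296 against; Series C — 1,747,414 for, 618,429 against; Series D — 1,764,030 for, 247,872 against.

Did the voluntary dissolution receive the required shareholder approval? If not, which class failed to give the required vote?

Series A: a majority of 5350047 is 2675024; 2,675,024 required, 2,675,346 in favor — approved.
Series B: 4/5 of 11913083 = 9530466.40, rounded up to 9530467; 9,530,467 required, 9,528,013 in favor — not approved.
Series C: 3/5 of 2912106 = 1747263.60, rounded up to 1747264; 1,747,264 required, 1,747,414 in favor — approved.
Series D: 2/3 of 2645995 = 1763996.67, rounded up to 1763997; 1,763,997 required, 1,764,030 in favor — approved.

Not approved — the Series B shares did not give the required vote.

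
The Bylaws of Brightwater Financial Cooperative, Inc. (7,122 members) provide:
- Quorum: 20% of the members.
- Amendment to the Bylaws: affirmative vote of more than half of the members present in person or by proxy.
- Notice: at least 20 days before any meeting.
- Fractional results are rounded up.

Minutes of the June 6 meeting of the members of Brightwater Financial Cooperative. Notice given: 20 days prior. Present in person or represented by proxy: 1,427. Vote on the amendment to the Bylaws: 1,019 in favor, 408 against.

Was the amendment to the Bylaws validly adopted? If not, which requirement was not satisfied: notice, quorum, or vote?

Valid — all requirements satisfied.

Notice: 20 days given; 20 required. Satisfied.
Quorum: 20% of 7,122 = 1,424.40, rounded up to 1,425; 1,427 present. Satisfied.
Vote: requires a majority of those present (1,427); a majority of 1427 is 714, so 714 needed; 1,019 in favor. Satisfied.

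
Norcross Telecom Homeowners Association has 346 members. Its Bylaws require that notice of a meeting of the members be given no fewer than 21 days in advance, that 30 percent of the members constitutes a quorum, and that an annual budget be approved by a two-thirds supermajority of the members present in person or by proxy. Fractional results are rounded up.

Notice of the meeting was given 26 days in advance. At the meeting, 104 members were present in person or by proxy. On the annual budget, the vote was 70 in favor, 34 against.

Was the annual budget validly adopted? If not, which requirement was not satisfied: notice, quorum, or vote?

Valid — all requirements satisfied.

Notice: 26 days given; 21 required. Satisfied.
Quorum: 30% of 346 = 103.80, rounded up to 104; 104 present. Satisfied.
Vote: requires two-thirds of those present (104); 2/3 of 104 = 69.33, rounded up to 70, so 70 needed; 70 in favor. Satisfied.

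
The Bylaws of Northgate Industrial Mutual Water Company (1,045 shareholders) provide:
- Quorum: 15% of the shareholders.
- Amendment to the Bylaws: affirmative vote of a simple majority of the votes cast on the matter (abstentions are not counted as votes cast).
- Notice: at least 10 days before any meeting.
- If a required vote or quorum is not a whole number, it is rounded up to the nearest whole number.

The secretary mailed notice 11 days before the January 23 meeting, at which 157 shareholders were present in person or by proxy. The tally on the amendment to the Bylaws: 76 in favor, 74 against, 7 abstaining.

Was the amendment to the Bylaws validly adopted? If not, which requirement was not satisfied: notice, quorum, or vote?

Notice: 11 days given; 10 required. Satisfied.
Quorum: 15% of 1,045 = 156.75, rounded up to 157; 157 present. Satisfied.
Vote: requires a majority of the votes cast (157 − 7 abstaining = 150); a majority of 150 is 76, so 76 needed; 76 in favor. Satisfied.

Valid — all requirements satisfied.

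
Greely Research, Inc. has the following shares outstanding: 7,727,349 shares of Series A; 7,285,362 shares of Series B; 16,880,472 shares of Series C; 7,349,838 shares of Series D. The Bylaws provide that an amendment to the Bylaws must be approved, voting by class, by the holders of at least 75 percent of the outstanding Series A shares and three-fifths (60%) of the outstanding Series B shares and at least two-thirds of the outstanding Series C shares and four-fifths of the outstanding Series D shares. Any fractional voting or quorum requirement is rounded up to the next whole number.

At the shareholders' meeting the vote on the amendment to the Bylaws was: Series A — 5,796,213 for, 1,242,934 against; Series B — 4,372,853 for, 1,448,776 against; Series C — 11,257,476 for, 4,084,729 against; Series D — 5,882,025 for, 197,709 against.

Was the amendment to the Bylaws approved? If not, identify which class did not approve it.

Approved — every class gave the required vote.

Series A: 3/4 of 7727349 = 5795511.75, rounded up to 5795512; 5,795,512 required, 5,796,213 in favor — approved.
Series B: 3/5 of 7285362 = 4371217.20, rounded up to 4371218; 4,371,218 required, 4,372,853 in favor — approved.
Series C: 2/3 of 16880472 = 11253648; 11,253,648 required, 11,257,476 in favor — approved.
Series D: 4/5 of 7349838 = 5879870.40, rounded up to 5879871; 5,879,871 required, 5,882,025 in favor — approved.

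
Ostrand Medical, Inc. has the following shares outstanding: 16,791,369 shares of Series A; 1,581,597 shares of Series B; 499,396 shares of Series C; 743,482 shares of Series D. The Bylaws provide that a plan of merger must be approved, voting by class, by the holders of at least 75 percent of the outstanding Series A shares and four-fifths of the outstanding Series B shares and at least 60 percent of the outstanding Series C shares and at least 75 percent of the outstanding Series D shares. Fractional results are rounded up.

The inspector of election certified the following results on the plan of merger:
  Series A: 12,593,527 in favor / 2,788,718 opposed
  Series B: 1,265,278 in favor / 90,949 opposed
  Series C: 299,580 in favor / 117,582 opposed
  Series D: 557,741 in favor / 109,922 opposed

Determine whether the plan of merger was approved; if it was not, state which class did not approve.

Series A: 3/4 of 16791369 = 12593526.75, rounded up to 12593527; 12,593,527 required, 12,593,527 in favor — approved.
Series B: 4/5 of 1581597 = 1265277.60, rounded up to 1265278; 1,265,278 required, 1,265,278 in favor — approved.
Series C: 3/5 of 499396 = 299637.60, rounded up to 299638; 299,638 required, 299,580 in favor — not approved.
Series D: 3/4 of 743482 = 557611.50, rounded up to 557612; 557,612 required, 557,741 in favor — approved.

Not approved — the Series C shares did not give the required vote.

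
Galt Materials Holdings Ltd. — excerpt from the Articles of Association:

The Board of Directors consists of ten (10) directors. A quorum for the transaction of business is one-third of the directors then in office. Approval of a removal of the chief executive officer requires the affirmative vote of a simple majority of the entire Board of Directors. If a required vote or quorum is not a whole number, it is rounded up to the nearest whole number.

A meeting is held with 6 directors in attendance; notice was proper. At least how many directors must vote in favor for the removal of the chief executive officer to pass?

The removal of the chief executive officer requires a majority of the entire Board of Directors (10).
A majority of 10 is 6.

6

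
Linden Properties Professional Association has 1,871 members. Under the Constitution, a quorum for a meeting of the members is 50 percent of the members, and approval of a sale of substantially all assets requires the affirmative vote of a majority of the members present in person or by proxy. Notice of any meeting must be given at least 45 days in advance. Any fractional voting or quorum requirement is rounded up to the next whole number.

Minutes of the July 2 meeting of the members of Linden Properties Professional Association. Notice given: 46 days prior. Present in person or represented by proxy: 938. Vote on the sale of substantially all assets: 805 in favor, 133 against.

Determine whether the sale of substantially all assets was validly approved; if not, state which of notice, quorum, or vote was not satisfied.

Valid — all requirements satisfied.

Notice: 46 days given; 45 required. Satisfied.
Quorum: 50% of 1,871 = 935.50, rounded up to 936; 938 present. Satisfied.
Vote: requires a majority of those present (938); a majority of 938 is 470, so 470 needed; 805 in favor. Satisfied.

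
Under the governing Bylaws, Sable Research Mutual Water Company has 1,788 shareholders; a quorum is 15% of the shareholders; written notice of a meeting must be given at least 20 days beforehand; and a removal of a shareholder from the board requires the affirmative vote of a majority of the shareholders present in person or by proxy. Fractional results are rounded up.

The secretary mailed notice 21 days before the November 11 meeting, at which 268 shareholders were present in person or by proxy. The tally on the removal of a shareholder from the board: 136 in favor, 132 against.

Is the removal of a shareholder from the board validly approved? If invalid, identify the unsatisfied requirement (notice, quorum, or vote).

Invalid — quorum requirement not satisfied.

Notice: 21 days given; 20 required. Satisfied.
Quorum: 15% of 1,788 = 268.20, rounded up to 269; 268 present. Not satisfied.
Vote: requires a majority of those present (268); a majority of 268 is 135, so 135 needed; 136 in favor. Satisfied.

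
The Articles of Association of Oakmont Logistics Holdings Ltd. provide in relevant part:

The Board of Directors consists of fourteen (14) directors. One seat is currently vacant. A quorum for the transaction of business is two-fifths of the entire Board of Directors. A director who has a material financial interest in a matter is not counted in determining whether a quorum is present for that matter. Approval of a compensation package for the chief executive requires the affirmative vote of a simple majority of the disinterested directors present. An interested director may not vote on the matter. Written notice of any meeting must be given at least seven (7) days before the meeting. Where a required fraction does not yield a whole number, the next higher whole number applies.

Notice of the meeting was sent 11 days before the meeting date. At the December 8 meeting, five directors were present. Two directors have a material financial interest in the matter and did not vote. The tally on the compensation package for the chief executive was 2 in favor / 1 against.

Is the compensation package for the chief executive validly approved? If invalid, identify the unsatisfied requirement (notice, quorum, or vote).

Invalid — quorum requirement not satisfied.

Notice: 11 days given; 7 required (11 ≥ 7). Satisfied.
Quorum: 5 present, but the 2 interested directors do not count, leaving 3. Quorum is 6. Not satisfied.
Vote: the compensation package for the chief executive requires a majority of the disinterested directors present (5 − 2 = 3). A majority of 3 is 2, so 2 affirmative votes are needed; 2 voted in favor. Satisfied. (Moot — without a quorum no business can be validly transacted.)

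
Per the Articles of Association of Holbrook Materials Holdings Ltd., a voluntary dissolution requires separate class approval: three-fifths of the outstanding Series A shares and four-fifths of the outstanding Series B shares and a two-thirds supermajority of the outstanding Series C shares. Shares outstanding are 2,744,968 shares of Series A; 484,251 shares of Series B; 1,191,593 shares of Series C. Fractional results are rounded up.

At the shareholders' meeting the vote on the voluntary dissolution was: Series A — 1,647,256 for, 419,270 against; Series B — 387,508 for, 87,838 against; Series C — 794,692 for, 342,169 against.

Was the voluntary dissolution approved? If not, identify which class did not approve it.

Series A: 3/5 of 2744968 = 1646980.80, rounded up to 1646981; 1,646,981 required, 1,647,256 in favor — approved.
Series B: 4/5 of 484251 = 387400.80, rounded up to 387401; 387,401 required, 387,508 in favor — approved.
Series C: 2/3 of 1191593 = 794395.33, rounded up to 794396; 794,396 required, 794,692 in favor — approved.

Approved — every class gave the required vote.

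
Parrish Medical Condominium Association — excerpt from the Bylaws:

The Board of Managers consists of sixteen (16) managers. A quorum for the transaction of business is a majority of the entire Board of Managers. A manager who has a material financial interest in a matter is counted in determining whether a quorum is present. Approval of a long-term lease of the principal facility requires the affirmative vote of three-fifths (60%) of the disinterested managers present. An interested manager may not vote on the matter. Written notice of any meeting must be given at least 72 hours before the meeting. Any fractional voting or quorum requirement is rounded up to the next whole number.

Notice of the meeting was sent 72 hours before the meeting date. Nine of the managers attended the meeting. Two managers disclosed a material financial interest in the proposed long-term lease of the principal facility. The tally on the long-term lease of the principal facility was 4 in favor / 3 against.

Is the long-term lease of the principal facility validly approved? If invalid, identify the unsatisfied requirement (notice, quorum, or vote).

Invalid — vote requirement not satisfied.

Notice: 72 hours given; 72 required (72 ≥ 72). Satisfied.
Quorum: 9 present (interested managers count toward quorum); quorum is 9. Satisfied.
Vote: the long-term lease of the principal facility requires three-fifths of the disinterested managers present (9 − 2 = 7). 3/5 of 7 = 4.20, rounded up to 5, so 5 affirmative votes are needed; 4 voted in favor. Not satisfied.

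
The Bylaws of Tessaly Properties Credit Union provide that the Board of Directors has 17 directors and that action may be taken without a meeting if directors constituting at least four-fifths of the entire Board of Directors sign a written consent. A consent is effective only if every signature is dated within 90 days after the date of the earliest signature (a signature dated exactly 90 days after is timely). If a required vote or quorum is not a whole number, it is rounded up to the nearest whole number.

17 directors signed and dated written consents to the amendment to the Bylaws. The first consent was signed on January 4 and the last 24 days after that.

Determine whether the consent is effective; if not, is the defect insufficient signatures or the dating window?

Signatures required: at least four-fifths of 17 — 4/5 of 17 = 13.60, rounded up to 14, so 14 needed; 17 signed. Sufficient.
Dating window: the latest signature is 24 days after the earliest; the limit is 90 days. Within the window.

Effective — both the signature and dating-window requirements are satisfied.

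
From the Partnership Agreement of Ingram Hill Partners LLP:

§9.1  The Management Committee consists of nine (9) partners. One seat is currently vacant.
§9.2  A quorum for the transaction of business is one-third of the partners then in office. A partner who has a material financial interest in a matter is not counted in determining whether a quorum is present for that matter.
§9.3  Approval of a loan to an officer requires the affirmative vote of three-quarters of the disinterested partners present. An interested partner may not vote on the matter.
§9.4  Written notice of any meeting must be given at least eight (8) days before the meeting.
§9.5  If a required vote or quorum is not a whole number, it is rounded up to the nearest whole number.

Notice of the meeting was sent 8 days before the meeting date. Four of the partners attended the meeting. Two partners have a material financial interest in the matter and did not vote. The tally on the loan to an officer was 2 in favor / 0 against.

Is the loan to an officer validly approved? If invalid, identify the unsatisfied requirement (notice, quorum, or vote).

Notice: 8 days given; 8 required (8 ≥ 8). Satisfied.
Quorum: 4 present, but the 2 interested partners do not count, leaving 2. Quorum is 3. Not satisfied.
Vote: the loan to an officer requires three-fourths of the disinterested partners present (4 − 2 = 2). 3/4 of 2 = 1.50, rounded up to 2, so 2 affirmative votes are needed; 2 voted in favor. Satisfied. (Moot — without a quorum no business can be validly transacted.)

Invalid — quorum requirement not satisfied.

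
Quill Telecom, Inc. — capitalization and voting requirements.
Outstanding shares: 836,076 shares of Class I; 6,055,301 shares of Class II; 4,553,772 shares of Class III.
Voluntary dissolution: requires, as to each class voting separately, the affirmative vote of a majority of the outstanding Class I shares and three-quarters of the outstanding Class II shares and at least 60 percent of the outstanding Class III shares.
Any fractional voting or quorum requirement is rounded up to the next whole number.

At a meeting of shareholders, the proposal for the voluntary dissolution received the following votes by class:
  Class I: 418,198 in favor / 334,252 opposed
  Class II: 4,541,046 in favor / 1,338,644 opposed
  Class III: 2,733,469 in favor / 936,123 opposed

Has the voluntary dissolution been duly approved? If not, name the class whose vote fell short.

Not approved — the Class II shares did not give the required vote.

Class I: a majority of 836076 is 418039; 418,039 required, 418,198 in favor — approved.
Class II: 3/4 of 6055301 = 4541475.75, rounded up to 4541476; 4,541,476 required, 4,541,046 in favor — not approved.
Class III: 3/5 of 4553772 = 2732263.20, rounded up to 2732264; 2,732,264 required, 2,733,469 in favor — approved.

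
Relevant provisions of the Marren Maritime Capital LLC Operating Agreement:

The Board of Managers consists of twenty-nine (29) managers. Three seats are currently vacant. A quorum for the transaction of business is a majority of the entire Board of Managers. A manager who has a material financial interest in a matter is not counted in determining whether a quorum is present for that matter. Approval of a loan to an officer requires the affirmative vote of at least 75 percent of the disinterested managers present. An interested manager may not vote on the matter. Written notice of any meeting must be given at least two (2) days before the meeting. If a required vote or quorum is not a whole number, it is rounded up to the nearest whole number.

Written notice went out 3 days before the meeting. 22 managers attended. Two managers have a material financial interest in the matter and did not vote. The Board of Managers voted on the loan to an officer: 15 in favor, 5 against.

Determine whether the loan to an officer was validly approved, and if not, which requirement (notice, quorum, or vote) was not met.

Notice: 3 days given; 2 required (3 ≥ 2). Satisfied.
Quorum: 22 present, but the 2 interested managers do not count, leaving 20. Quorum is 15. Satisfied.
Vote: the loan to an officer requires three-fourths of the disinterested managers present (22 − 2 = 20). 3/4 of 20 = 15, so 15 affirmative votes are needed; 15 voted in favor. Satisfied.

Valid — all requirements satisfied.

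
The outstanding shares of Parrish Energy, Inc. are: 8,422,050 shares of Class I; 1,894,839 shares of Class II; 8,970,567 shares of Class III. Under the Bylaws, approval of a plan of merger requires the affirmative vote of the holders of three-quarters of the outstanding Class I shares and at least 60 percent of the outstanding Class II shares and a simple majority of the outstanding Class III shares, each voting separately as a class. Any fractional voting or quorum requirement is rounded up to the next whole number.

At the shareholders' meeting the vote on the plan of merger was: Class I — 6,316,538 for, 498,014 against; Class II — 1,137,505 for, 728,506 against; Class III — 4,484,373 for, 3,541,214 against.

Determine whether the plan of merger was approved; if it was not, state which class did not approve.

Not approved — the Class III shares did not give the required vote.

Class I: 3/4 of 8422050 = 6316537.50, rounded up to 6316538; 6,316,538 required, 6,316,538 in favor — approved.
Class II: 3/5 of 1894839 = 1136903.40, rounded up to 1136904; 1,136,904 required, 1,137,505 in favor — approved.
Class III: a majority of 8970567 is 4485284; 4,485,284 required, 4,484,373 in favor — not approved.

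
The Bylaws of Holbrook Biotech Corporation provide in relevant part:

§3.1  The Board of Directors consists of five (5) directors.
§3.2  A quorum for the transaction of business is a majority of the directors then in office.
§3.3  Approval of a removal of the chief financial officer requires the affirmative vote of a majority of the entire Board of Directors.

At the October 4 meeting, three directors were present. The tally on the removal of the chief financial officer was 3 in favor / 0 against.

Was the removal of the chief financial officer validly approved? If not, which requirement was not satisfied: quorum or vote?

Quorum: 3 present; quorum is 3. Satisfied.
Vote: the removal of the chief financial officer requires a majority of the entire Board of Directors (5). A majority of 5 is 3, so 3 affirmative votes are needed; 3 voted in favor. Satisfied.

Valid — all requirements satisfied.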